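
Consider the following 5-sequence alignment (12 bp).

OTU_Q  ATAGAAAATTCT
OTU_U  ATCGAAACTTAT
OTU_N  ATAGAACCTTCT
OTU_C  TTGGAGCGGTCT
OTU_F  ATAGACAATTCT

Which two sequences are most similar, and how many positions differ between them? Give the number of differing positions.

1

Pairwise Hamming distances:
  OTU_Q vs OTU_U: 3
  OTU_Q vs OTU_N: 2
  OTU_Q vs OTU_C: 6
  OTU_Q vs OTU_F: 1
  OTU_U vs OTU_N: 3
  OTU_U vs OTU_C: 7
  OTU_U vs OTU_F: 4
  OTU_N vs OTU_C: 5
  OTU_N vs OTU_F: 3
  OTU_C vs OTU_F: 6
The smallest is 1, between OTU_Q and OTU_F.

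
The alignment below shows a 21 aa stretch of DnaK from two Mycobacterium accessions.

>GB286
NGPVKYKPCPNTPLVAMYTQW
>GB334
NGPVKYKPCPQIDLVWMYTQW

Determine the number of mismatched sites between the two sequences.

Differing sites — 11:N/Q; 12:T/I; 13:P/D; 16:A/W.
That gives 4 mismatches out of 21 aligned sites, so the Hamming distance is 4.

4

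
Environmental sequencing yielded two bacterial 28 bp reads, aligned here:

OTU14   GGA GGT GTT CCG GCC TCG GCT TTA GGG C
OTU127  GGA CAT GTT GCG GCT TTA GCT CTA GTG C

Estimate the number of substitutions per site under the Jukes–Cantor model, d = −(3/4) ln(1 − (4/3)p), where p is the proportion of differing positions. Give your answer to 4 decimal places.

Mismatches occur at site 4 (G→C), site 5 (G→A), site 10 (C→G), site 15 (C→T), site 17 (C→T), site 18 (G→A), site 22 (T→C), site 26 (G→T).
p = 8/28 = 0.285714.
d = −0.75 · ln(1 − (4/3)·0.285714) = −0.75 · ln(0.619048) = −0.75 · (-0.479572) = 0.3597.

0.3597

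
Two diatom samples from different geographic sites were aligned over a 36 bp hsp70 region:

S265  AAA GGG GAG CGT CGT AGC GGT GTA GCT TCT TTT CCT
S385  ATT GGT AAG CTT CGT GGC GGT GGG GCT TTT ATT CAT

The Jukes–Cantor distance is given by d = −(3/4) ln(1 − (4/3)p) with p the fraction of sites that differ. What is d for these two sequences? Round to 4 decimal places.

0.3924

The sequences differ at positions 2 (A/T), 3 (A/T), 6 (G/T), 7 (G/A), 11 (G/T), 16 (A/G), 23 (T/G), 24 (A/G), 29 (C/T), 31 (T/A), 35 (C/A).
p = 11/36 = 0.305556.
d = −0.75 · ln(1 − (4/3)·0.305556) = −0.75 · ln(0.592592) = −0.75 · (-0.523249) = 0.3924.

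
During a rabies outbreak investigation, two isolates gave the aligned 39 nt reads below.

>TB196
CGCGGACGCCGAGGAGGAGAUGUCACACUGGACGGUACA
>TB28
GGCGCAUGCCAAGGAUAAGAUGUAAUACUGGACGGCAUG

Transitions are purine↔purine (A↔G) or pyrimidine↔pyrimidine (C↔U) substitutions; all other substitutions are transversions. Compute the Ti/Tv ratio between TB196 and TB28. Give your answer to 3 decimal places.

1.750

The sequences differ at positions 1 (C/G, transversion), 5 (G/C, transversion), 7 (C/U, transition), 11 (G/A, transition), 16 (G/U, transversion), 17 (G/A, transition), 24 (C/A, transversion), 26 (C/U, transition), 36 (U/C, transition), 38 (C/U, transition), 39 (A/G, transition).
Of the 11 differences, 7 transitions and 4 transversions, so Ti/Tv = 7/4 = 1.750.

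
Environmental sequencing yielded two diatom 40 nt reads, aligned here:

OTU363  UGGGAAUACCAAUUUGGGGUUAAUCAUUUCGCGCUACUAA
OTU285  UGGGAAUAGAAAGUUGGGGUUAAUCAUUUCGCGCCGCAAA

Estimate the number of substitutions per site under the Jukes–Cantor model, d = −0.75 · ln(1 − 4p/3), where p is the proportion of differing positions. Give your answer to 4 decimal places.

Mismatches occur at site 9 (C/G), site 10 (C/A), site 13 (U/G), site 35 (U/C), site 36 (A/G), site 38 (U/A).
p = 6/40 = 0.150000.
d = −0.75 · ln(1 − (4/3)·0.150000) = −0.75 · ln(0.800000) = −0.75 · (-0.223144) = 0.1674.

0.1674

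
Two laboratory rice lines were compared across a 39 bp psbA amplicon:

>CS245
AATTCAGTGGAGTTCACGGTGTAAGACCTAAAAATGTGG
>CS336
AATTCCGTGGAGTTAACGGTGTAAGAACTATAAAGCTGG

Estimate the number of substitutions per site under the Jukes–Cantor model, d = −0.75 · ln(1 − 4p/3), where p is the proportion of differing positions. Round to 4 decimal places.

Differing sites — 6:A/C; 15:C/A; 27:C/A; 31:A/T; 35:T/G; 36:G/C.
p = 6/39 = 0.153846.
d = −0.75 · ln(1 − (4/3)·0.153846) = −0.75 · ln(0.794872) = −0.75 · (-0.229574) = 0.1722.

0.1722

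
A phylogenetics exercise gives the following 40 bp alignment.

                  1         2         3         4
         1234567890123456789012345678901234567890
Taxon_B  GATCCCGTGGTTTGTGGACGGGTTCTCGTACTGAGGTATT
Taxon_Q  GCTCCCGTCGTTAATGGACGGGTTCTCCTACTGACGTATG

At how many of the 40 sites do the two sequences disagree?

7

The sequences differ at positions 2 (A/C), 9 (G/C), 13 (T/A), 14 (G/A), 28 (G/C), 35 (G/C), 40 (T/G).
That gives 7 mismatches out of 40 aligned sites, so the Hamming distance is 7.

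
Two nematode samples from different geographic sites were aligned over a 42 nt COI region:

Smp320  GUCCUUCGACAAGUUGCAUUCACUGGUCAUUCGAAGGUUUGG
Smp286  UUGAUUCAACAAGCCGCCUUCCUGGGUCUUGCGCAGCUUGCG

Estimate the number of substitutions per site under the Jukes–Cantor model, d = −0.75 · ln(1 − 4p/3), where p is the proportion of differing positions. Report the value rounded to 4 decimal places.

Mismatches occur at site 1 (G↔U), site 3 (C↔G), site 4 (C↔A), site 8 (G↔A), site 14 (U↔C), site 15 (U↔C), site 18 (A↔C), site 22 (A↔C), site 23 (C↔U), site 24 (U↔G), site 29 (A↔U), site 31 (U↔G), site 34 (A↔C), site 37 (G↔C), site 40 (U↔G), site 41 (G↔C).
p = 16/42 = 0.380952.
d = −0.75 · ln(1 − (4/3)·0.380952) = −0.75 · ln(0.492064) = −0.75 · (-0.709146) = 0.5319.

0.5319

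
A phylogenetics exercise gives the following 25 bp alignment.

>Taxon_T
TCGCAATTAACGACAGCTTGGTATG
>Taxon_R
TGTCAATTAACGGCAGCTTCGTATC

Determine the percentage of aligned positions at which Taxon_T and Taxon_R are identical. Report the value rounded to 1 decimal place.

Differing sites — 2:C/G; 3:G/T; 13:A/G; 20:G/C; 25:G/C.
20 of the 25 sites match, so the percent identity is 20/25 × 100 = 80.0%.

80.0%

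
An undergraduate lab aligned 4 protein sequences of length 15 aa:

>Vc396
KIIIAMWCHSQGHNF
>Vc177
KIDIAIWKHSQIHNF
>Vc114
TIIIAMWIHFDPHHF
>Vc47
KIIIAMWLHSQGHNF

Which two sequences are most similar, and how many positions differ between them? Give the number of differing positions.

1

Pairwise Hamming distances:
  Vc396 vs Vc177: 4
  Vc396 vs Vc114: 6
  Vc396 vs Vc47: 1
  Vc177 vs Vc114: 8
  Vc177 vs Vc47: 4
  Vc114 vs Vc47: 6
The smallest is 1, between Vc396 and Vc47.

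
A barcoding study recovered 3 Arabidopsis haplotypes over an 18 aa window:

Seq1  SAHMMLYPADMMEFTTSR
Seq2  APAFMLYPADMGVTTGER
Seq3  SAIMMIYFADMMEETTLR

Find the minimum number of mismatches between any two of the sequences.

5

Pairwise Hamming distances:
  Seq1 vs Seq2: 9
  Seq1 vs Seq3: 5
  Seq2 vs Seq3: 11
The smallest is 5, between Seq1 and Seq3.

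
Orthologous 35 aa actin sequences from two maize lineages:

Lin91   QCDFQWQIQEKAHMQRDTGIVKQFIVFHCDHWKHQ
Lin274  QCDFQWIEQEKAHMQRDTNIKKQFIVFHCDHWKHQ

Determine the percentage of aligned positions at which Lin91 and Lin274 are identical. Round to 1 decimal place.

88.6%

Differing sites — 7:Q/I; 8:I/E; 19:G/N; 21:V/K.
31 of the 35 sites match, so the percent identity is 31/35 × 100 = 88.6%.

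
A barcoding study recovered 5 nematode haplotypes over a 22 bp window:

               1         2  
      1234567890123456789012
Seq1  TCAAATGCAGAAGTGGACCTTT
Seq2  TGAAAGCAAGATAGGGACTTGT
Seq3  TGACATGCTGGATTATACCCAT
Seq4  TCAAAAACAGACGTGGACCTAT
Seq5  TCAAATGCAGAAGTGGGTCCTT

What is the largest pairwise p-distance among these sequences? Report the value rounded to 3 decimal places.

Pairwise Hamming distances:
  Seq1 vs Seq2: 9
  Seq1 vs Seq3: 9
  Seq1 vs Seq4: 4
  Seq1 vs Seq5: 3
  Seq2 vs Seq3: 14
  Seq2 vs Seq4: 9
  Seq2 vs Seq5: 12
  Seq3 vs Seq4: 11
  Seq3 vs Seq5: 10
  Seq4 vs Seq5: 7
The largest is 14 mismatches, between Seq2 and Seq3; p = 14/22 = 0.636.

0.636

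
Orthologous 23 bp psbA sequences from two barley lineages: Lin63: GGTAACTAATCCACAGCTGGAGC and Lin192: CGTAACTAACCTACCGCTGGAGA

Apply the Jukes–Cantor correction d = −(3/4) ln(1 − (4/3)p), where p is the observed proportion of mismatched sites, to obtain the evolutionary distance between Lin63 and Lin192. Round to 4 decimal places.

0.2567

Mismatches occur at site 1 (G/C), site 10 (T/C), site 12 (C/T), site 15 (A/C), site 23 (C/A).
p = 5/23 = 0.217391.
d = −0.75 · ln(1 − (4/3)·0.217391) = −0.75 · ln(0.710145) = −0.75 · (-0.342286) = 0.2567.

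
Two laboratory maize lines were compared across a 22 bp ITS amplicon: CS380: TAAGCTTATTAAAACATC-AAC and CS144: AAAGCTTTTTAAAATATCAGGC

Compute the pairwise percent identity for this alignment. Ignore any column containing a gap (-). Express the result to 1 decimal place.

76.2%

Excluding the 1 gap column leaves 21 comparable sites.
Differing sites — 1:T/A; 8:A/T; 15:C/T; 20:A/G; 21:A/G.
16 of the 21 comparable sites match, so the percent identity is 16/21 × 100 = 76.2%.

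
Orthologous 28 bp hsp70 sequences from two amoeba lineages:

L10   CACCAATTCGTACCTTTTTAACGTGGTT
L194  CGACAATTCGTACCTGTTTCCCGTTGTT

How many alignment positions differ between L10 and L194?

The sequences differ at positions 2 (A/G), 3 (C/A), 16 (T/G), 20 (A/C), 21 (A/C), 25 (G/T).
That gives 6 mismatches out of 28 aligned sites, so the Hamming distance is 6.

6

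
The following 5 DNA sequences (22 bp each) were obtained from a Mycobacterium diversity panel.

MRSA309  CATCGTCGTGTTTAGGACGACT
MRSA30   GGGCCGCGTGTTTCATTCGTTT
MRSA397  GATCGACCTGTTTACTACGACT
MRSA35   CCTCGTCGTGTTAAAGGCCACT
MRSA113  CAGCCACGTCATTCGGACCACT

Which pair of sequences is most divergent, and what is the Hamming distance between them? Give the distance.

Pairwise Hamming distances:
  MRSA309 vs MRSA30: 11
  MRSA309 vs MRSA397: 5
  MRSA309 vs MRSA35: 5
  MRSA309 vs MRSA113: 7
  MRSA30 vs MRSA397: 10
  MRSA30 vs MRSA35: 12
  MRSA30 vs MRSA113: 11
  MRSA397 vs MRSA35: 9
  MRSA397 vs MRSA113: 10
  MRSA35 vs MRSA113: 10
The largest is 12, between MRSA30 and MRSA35.

12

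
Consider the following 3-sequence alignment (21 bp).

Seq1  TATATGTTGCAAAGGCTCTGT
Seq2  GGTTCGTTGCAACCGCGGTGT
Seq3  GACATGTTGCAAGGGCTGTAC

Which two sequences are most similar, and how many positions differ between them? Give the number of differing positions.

6

Pairwise Hamming distances:
  Seq1 vs Seq2: 8
  Seq1 vs Seq3: 6
  Seq2 vs Seq3: 9
The smallest is 6, between Seq1 and Seq3.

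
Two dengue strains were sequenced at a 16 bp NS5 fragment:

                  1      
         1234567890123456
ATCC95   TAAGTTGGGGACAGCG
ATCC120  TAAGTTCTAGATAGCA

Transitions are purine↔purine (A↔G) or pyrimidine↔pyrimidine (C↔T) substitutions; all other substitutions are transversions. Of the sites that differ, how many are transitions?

Differing sites — 7:G/C (Tv); 8:G/T (Tv); 9:G/A (Ti); 12:C/T (Ti); 16:G/A (Ti).
Of the 5 differences, 3 transitions and 2 transversions, so the answer is 3.

3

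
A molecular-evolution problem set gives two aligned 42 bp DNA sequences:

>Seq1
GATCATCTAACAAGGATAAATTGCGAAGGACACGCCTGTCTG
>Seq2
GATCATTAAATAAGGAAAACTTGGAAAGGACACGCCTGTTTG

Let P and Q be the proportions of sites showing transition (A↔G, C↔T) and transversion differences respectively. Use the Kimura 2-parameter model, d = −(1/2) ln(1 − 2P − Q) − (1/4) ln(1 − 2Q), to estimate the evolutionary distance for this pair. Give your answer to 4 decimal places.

0.2211

Differing sites — 7:C/T (Ti); 8:T/A (Tv); 11:C/T (Ti); 17:T/A (Tv); 20:A/C (Tv); 24:C/G (Tv); 25:G/A (Ti); 40:C/T (Ti).
Of the 8 differences, 4 transitions and 4 transversions over 42 sites: P = 4/42 = 0.095238, Q = 4/42 = 0.095238.
d = −0.5·ln(0.714286) − 0.25·ln(0.809524) = −0.5·(-0.336472) − 0.25·(-0.211309) = 0.2211.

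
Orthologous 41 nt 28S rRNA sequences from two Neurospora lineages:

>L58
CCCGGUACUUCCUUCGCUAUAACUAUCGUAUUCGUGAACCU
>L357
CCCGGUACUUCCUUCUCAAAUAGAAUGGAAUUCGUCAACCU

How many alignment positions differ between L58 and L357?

9

Mismatches occur at site 16 (G→U), site 18 (U→A), site 20 (U→A), site 21 (A→U), site 23 (C→G), site 24 (U→A), site 27 (C→G), site 29 (U→A), site 36 (G→C).
That gives 9 mismatches out of 41 aligned sites, so the Hamming distance is 9.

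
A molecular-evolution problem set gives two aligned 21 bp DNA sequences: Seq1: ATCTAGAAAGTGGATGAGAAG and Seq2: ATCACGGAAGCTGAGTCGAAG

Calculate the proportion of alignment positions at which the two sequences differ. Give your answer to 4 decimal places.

Differing sites — 4:T/A; 5:A/C; 7:A/G; 11:T/C; 12:G/T; 15:T/G; 16:G/T; 17:A/C.
There are 8 differences over 21 sites, so p = 8/21 = 0.3810.

0.3810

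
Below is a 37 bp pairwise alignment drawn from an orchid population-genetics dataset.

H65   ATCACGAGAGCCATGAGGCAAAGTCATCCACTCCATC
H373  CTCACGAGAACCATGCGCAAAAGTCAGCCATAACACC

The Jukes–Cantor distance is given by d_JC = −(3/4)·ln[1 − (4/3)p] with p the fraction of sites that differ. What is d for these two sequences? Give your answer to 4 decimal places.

Mismatches occur at site 1 (A/C), site 10 (G/A), site 16 (A/C), site 18 (G/C), site 19 (C/A), site 27 (T/G), site 31 (C/T), site 32 (T/A), site 33 (C/A), site 36 (T/C).
p = 10/37 = 0.270270.
d = −0.75 · ln(1 − (4/3)·0.270270) = −0.75 · ln(0.639640) = −0.75 · (-0.446850) = 0.3351.

0.3351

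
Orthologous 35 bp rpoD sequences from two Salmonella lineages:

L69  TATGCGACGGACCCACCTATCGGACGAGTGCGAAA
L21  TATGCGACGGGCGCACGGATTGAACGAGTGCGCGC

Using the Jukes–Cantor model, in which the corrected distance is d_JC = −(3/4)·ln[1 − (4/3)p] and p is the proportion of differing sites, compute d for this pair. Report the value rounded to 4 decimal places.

Differing sites — 11:A/G; 13:C/G; 17:C/G; 18:T/G; 21:C/T; 23:G/A; 33:A/C; 34:A/G; 35:A/C.
p = 9/35 = 0.257143.
d = −0.75 · ln(1 − (4/3)·0.257143) = −0.75 · ln(0.657143) = −0.75 · (-0.419854) = 0.3149.

0.3149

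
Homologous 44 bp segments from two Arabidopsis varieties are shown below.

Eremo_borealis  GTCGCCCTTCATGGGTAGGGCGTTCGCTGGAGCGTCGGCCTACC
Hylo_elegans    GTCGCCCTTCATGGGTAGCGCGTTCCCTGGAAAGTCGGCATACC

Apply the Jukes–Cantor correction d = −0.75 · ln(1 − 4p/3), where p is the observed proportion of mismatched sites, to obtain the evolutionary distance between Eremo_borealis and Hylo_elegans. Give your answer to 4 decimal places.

0.1232

Differing sites — 19:G/C; 26:G/C; 32:G/A; 33:C/A; 40:C/A.
p = 5/44 = 0.113636.
d = −0.75 · ln(1 − (4/3)·0.113636) = −0.75 · ln(0.848485) = −0.75 · (-0.164303) = 0.1232.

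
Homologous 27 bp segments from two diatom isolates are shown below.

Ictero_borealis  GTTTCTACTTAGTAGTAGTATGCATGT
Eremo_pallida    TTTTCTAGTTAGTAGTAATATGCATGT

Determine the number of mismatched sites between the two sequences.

The sequences differ at positions 1 (G/T), 8 (C/G), 18 (G/A).
That gives 3 mismatches out of 27 aligned sites, so the Hamming distance is 3.

3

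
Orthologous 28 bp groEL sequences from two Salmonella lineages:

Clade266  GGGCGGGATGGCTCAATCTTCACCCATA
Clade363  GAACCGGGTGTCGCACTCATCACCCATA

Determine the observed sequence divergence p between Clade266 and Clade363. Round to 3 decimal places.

The sequences differ at positions 2 (G/A), 3 (G/A), 5 (G/C), 8 (A/G), 11 (G/T), 13 (T/G), 16 (A/C), 19 (T/A).
There are 8 differences over 28 sites, so p = 8/28 = 0.286.

0.286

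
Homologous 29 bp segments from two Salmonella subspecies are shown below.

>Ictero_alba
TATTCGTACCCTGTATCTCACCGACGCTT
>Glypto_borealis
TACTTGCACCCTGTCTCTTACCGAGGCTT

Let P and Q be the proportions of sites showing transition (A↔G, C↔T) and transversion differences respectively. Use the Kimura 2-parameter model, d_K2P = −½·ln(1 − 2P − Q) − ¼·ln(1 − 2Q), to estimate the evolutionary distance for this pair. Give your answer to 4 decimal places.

Differing sites — 3:T/C (Ti); 5:C/T (Ti); 7:T/C (Ti); 15:A/C (Tv); 19:C/T (Ti); 25:C/G (Tv).
Of the 6 differences, 4 transitions and 2 transversions over 29 sites: P = 4/29 = 0.137931, Q = 2/29 = 0.068966.
d = −0.5·ln(0.655172) − 0.25·ln(0.862068) = −0.5·(-0.422857) − 0.25·(-0.148421) = 0.2485.

0.2485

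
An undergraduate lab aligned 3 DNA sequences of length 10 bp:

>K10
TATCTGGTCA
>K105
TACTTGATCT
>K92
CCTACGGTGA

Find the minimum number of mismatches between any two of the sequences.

Pairwise Hamming distances:
  K10 vs K105: 4
  K10 vs K92: 5
  K105 vs K92: 8
The smallest is 4, between K10 and K105.

4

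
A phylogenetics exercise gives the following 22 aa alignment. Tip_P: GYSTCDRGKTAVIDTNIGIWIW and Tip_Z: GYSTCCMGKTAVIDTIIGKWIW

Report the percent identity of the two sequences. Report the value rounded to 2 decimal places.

The sequences differ at positions 6 (D/C), 7 (R/M), 16 (N/I), 19 (I/K).
18 of the 22 sites match, so the percent identity is 18/22 × 100 = 81.82%.

81.82%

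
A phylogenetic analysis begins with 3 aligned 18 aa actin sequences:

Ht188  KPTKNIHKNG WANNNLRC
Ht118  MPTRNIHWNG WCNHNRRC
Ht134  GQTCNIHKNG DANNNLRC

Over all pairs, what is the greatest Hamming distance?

Pairwise Hamming distances:
  Ht188 vs Ht118: 6
  Ht188 vs Ht134: 4
  Ht118 vs Ht134: 8
The largest is 8, between Ht118 and Ht134.

8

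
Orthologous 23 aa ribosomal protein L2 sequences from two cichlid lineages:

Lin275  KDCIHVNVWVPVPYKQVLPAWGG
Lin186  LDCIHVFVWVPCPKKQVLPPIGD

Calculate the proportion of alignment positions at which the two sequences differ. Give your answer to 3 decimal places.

Differing sites — 1:K/L; 7:N/F; 12:V/C; 14:Y/K; 20:A/P; 21:W/I; 23:G/D.
There are 7 differences over 23 sites, so p = 7/23 = 0.304.

0.304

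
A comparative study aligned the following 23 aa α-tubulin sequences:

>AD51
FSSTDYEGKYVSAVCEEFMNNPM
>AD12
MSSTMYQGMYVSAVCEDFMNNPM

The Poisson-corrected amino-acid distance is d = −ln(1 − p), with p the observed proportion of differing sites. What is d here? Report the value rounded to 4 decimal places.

0.2451

The sequences differ at positions 1 (F/M), 5 (D/M), 7 (E/Q), 9 (K/M), 17 (E/D).
p = 5/23 = 0.217391.
d = −ln(1 − 0.217391) = −ln(0.782609) = 0.2451.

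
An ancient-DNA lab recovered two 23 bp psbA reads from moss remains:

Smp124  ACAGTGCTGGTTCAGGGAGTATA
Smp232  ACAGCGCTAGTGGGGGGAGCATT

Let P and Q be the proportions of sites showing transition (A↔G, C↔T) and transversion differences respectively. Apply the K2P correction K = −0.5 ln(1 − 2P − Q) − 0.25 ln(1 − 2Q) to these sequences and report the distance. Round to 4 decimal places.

0.4009

Mismatches occur at site 5 (T↔C, transition), site 9 (G↔A, transition), site 12 (T↔G, transversion), site 13 (C↔G, transversion), site 14 (A↔G, transition), site 20 (T↔C, transition), site 23 (A↔T, transversion).
Of the 7 differences, 4 transitions and 3 transversions over 23 sites: P = 4/23 = 0.173913, Q = 3/23 = 0.130435.
d = −0.5·ln(0.521739) − 0.25·ln(0.739130) = −0.5·(-0.650588) − 0.25·(-0.302281) = 0.4009.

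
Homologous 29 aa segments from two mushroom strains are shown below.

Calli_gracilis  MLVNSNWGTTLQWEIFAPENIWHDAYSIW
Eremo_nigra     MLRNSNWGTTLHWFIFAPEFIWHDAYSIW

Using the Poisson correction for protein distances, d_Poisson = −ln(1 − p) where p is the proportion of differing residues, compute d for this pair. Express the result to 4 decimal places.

Mismatches occur at site 3 (V/R), site 12 (Q/H), site 14 (E/F), site 20 (N/F).
p = 4/29 = 0.137931.
d = −ln(1 − 0.137931) = −ln(0.862069) = 0.1484.

0.1484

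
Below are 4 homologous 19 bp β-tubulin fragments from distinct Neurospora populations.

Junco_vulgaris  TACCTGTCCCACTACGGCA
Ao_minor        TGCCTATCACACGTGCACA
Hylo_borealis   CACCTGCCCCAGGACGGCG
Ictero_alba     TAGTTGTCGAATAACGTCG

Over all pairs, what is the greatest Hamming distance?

13

Pairwise Hamming distances:
  Junco_vulgaris vs Ao_minor: 8
  Junco_vulgaris vs Hylo_borealis: 5
  Junco_vulgaris vs Ictero_alba: 8
  Ao_minor vs Hylo_borealis: 11
  Ao_minor vs Ictero_alba: 13
  Hylo_borealis vs Ictero_alba: 9
The largest is 13, between Ao_minor and Ictero_alba.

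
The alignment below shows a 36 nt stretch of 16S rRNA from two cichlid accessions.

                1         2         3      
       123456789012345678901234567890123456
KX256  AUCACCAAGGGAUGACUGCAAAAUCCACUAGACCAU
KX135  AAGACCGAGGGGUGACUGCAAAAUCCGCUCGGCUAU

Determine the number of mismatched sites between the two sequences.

8

Mismatches occur at site 2 (U↔A), site 3 (C↔G), site 7 (A↔G), site 12 (A↔G), site 27 (A↔G), site 30 (A↔C), site 32 (A↔G), site 34 (C↔U).
That gives 8 mismatches out of 36 aligned sites, so the Hamming distance is 8.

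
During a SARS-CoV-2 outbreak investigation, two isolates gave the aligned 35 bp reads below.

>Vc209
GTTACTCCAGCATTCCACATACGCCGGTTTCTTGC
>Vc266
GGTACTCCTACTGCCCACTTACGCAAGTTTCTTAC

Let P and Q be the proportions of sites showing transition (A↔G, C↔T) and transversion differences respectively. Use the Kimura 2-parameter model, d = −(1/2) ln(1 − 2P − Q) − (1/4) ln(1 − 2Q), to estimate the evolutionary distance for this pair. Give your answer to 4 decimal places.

Differing sites — 2:T/G (Tv); 9:A/T (Tv); 10:G/A (Ti); 12:A/T (Tv); 13:T/G (Tv); 14:T/C (Ti); 19:A/T (Tv); 25:C/A (Tv); 26:G/A (Ti); 34:G/A (Ti).
Of the 10 differences, 4 transitions and 6 transversions over 35 sites: P = 4/35 = 0.114286, Q = 6/35 = 0.171429.
d = −0.5·ln(0.599999) − 0.25·ln(0.657142) = −0.5·(-0.510827) − 0.25·(-0.419855) = 0.3604.

0.3604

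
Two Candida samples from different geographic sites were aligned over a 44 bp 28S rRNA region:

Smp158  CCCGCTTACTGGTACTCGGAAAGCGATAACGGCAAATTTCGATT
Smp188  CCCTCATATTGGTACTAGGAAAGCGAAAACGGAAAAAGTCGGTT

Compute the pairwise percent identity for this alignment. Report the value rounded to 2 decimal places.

79.55%

Differing sites — 4:G/T; 6:T/A; 9:C/T; 17:C/A; 27:T/A; 33:C/A; 37:T/A; 38:T/G; 42:A/G.
35 of the 44 sites match, so the percent identity is 35/44 × 100 = 79.55%.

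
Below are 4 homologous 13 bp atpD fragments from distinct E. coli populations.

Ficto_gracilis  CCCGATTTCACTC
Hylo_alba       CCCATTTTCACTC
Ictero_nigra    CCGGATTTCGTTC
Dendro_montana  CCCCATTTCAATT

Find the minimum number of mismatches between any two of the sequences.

Pairwise Hamming distances:
  Ficto_gracilis vs Hylo_alba: 2
  Ficto_gracilis vs Ictero_nigra: 3
  Ficto_gracilis vs Dendro_montana: 3
  Hylo_alba vs Ictero_nigra: 5
  Hylo_alba vs Dendro_montana: 4
  Ictero_nigra vs Dendro_montana: 5
The smallest is 2, between Ficto_gracilis and Hylo_alba.

2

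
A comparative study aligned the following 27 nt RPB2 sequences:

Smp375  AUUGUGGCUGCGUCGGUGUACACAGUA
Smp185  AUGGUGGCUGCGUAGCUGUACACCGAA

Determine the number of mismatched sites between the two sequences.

5

The sequences differ at positions 3 (U/G), 14 (C/A), 16 (G/C), 24 (A/C), 26 (U/A).
That gives 5 mismatches out of 27 aligned sites, so the Hamming distance is 5.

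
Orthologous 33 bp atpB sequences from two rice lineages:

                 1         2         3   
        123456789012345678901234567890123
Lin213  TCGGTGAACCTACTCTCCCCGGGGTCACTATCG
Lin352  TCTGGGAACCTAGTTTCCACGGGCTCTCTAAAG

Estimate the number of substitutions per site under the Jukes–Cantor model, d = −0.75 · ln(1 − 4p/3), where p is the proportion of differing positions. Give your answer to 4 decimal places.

0.3390

The sequences differ at positions 3 (G/T), 5 (T/G), 13 (C/G), 15 (C/T), 19 (C/A), 24 (G/C), 27 (A/T), 31 (T/A), 32 (C/A).
p = 9/33 = 0.272727.
d = −0.75 · ln(1 − (4/3)·0.272727) = −0.75 · ln(0.636364) = −0.75 · (-0.451985) = 0.3390.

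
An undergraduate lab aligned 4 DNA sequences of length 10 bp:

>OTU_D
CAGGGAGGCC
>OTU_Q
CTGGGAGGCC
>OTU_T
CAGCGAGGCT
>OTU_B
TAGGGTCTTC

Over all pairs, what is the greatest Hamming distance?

7

Pairwise Hamming distances:
  OTU_D vs OTU_Q: 1
  OTU_D vs OTU_T: 2
  OTU_D vs OTU_B: 5
  OTU_Q vs OTU_T: 3
  OTU_Q vs OTU_B: 6
  OTU_T vs OTU_B: 7
The largest is 7, between OTU_T and OTU_B.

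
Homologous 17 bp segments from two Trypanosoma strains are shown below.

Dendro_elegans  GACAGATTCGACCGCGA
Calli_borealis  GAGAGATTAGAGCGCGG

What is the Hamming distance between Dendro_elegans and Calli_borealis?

Differing sites — 3:C/G; 9:C/A; 12:C/G; 17:A/G.
That gives 4 mismatches out of 17 aligned sites, so the Hamming distance is 4.

4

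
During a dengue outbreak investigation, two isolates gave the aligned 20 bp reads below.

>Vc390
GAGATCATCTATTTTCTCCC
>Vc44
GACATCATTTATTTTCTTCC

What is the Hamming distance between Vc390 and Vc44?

Differing sites — 3:G/C; 9:C/T; 18:C/T.
That gives 3 mismatches out of 20 aligned sites, so the Hamming distance is 3.

3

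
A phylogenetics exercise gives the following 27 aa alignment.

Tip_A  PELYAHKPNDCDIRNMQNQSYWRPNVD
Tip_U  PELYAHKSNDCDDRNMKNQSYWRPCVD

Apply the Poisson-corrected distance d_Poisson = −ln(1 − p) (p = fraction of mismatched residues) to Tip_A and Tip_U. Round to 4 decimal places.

Mismatches occur at site 8 (P/S), site 13 (I/D), site 17 (Q/K), site 25 (N/C).
p = 4/27 = 0.148148.
d = −ln(1 − 0.148148) = −ln(0.851852) = 0.1603.

0.1603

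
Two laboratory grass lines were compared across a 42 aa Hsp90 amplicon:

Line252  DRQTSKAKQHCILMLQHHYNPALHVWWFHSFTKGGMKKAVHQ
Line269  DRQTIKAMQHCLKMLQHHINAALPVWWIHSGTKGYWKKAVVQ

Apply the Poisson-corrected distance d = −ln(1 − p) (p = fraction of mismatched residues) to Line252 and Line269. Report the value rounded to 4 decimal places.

0.3365

Differing sites — 5:S/I; 8:K/M; 12:I/L; 13:L/K; 19:Y/I; 21:P/A; 24:H/P; 28:F/I; 31:F/G; 35:G/Y; 36:M/W; 41:H/V.
p = 12/42 = 0.285714.
d = −ln(1 − 0.285714) = −ln(0.714286) = 0.3365.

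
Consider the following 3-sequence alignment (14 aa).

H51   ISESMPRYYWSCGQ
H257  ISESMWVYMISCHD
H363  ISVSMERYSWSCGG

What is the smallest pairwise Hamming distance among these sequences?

4

Pairwise Hamming distances:
  H51 vs H257: 6
  H51 vs H363: 4
  H257 vs H363: 7
The smallest is 4, between H51 and H363.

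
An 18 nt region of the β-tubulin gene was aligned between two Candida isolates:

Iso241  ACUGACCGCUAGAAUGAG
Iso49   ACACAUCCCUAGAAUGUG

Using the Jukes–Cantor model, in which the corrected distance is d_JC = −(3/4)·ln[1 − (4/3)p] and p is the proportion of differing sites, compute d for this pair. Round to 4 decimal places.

0.3470

The sequences differ at positions 3 (U/A), 4 (G/C), 6 (C/U), 8 (G/C), 17 (A/U).
p = 5/18 = 0.277778.
d = −0.75 · ln(1 − (4/3)·0.277778) = −0.75 · ln(0.629629) = −0.75 · (-0.462625) = 0.3470.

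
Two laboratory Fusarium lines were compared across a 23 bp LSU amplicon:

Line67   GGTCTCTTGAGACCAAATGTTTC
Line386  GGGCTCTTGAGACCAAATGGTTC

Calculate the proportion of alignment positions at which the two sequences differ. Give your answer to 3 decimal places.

0.087

The sequences differ at positions 3 (T/G), 20 (T/G).
There are 2 differences over 23 sites, so p = 2/23 = 0.087.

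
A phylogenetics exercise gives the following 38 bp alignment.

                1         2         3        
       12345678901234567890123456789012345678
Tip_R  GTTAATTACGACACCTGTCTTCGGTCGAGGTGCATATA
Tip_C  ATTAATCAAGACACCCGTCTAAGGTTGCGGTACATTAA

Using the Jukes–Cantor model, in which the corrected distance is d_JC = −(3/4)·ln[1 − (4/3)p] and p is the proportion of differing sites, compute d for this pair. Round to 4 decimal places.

Differing sites — 1:G/A; 7:T/C; 9:C/A; 16:T/C; 21:T/A; 22:C/A; 26:C/T; 28:A/C; 32:G/A; 36:A/T; 37:T/A.
p = 11/38 = 0.289474.
d = −0.75 · ln(1 − (4/3)·0.289474) = −0.75 · ln(0.614035) = −0.75 · (-0.487703) = 0.3658.

0.3658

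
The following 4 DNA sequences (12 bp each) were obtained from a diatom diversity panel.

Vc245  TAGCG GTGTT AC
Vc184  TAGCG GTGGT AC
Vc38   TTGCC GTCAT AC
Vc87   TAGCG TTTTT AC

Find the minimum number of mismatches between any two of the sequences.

1

Pairwise Hamming distances:
  Vc245 vs Vc184: 1
  Vc245 vs Vc38: 4
  Vc245 vs Vc87: 2
  Vc184 vs Vc38: 4
  Vc184 vs Vc87: 3
  Vc38 vs Vc87: 5
The smallest is 1, between Vc245 and Vc184.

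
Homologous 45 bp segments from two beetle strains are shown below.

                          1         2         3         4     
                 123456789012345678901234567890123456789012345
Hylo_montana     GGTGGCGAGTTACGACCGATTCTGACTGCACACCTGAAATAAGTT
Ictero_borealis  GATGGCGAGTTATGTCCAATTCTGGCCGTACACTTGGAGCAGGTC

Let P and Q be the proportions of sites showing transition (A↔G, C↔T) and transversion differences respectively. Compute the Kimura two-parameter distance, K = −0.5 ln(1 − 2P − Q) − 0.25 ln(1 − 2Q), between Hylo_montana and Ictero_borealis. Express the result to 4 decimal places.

Mismatches occur at site 2 (G→A, transition), site 13 (C→T, transition), site 15 (A→T, transversion), site 18 (G→A, transition), site 25 (A→G, transition), site 27 (T→C, transition), site 29 (C→T, transition), site 34 (C→T, transition), site 37 (A→G, transition), site 39 (A→G, transition), site 40 (T→C, transition), site 42 (A→G, transition), site 45 (T→C, transition).
Of the 13 differences, 12 transitions and 1 transversion over 45 sites: P = 12/45 = 0.266667, Q = 1/45 = 0.022222.
d = −0.5·ln(0.444444) − 0.25·ln(0.955556) = −0.5·(-0.810931) − 0.25·(-0.045462) = 0.4168.

0.4168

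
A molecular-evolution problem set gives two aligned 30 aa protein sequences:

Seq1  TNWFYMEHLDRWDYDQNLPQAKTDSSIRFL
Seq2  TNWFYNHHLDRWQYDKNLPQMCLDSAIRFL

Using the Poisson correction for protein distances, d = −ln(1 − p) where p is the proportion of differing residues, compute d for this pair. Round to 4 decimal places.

0.3102

Mismatches occur at site 6 (M↔N), site 7 (E↔H), site 13 (D↔Q), site 16 (Q↔K), site 21 (A↔M), site 22 (K↔C), site 23 (T↔L), site 26 (S↔A).
p = 8/30 = 0.266667.
d = −ln(1 − 0.266667) = −ln(0.733333) = 0.3102.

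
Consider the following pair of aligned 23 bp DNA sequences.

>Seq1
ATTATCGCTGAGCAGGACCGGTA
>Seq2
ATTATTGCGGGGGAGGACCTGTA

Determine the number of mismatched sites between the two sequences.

5

The sequences differ at positions 6 (C/T), 9 (T/G), 11 (A/G), 13 (C/G), 20 (G/T).
That gives 5 mismatches out of 23 aligned sites, so the Hamming distance is 5.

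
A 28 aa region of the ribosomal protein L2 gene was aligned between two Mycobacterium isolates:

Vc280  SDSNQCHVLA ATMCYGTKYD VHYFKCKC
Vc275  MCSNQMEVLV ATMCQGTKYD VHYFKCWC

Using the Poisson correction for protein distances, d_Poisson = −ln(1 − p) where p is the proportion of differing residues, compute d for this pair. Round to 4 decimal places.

The sequences differ at positions 1 (S/M), 2 (D/C), 6 (C/M), 7 (H/E), 10 (A/V), 15 (Y/Q), 27 (K/W).
p = 7/28 = 0.250000.
d = −ln(1 − 0.250000) = −ln(0.750000) = 0.2877.

0.2877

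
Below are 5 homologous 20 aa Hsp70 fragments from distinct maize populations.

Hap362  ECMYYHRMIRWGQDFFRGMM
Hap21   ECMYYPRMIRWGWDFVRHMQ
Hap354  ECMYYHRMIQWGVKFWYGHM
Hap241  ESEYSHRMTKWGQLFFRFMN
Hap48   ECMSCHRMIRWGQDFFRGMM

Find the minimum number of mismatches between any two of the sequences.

2

Pairwise Hamming distances:
  Hap362 vs Hap21: 5
  Hap362 vs Hap354: 6
  Hap362 vs Hap241: 8
  Hap362 vs Hap48: 2
  Hap21 vs Hap354: 9
  Hap21 vs Hap241: 11
  Hap21 vs Hap48: 7
  Hap354 vs Hap241: 12
  Hap354 vs Hap48: 8
  Hap241 vs Hap48: 9
The smallest is 2, between Hap362 and Hap48.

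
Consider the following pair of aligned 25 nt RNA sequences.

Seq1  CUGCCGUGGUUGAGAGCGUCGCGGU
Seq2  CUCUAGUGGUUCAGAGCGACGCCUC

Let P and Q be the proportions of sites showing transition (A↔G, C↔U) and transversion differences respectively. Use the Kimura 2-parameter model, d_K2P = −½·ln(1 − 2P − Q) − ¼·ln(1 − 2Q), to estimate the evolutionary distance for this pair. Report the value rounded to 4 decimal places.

Differing sites — 3:G/C (Tv); 4:C/U (Ti); 5:C/A (Tv); 12:G/C (Tv); 19:U/A (Tv); 23:G/C (Tv); 24:G/U (Tv); 25:U/C (Ti).
Of the 8 differences, 2 transitions and 6 transversions over 25 sites: P = 2/25 = 0.080000, Q = 6/25 = 0.240000.
d = −0.5·ln(0.600000) − 0.25·ln(0.520000) = −0.5·(-0.510826) − 0.25·(-0.653926) = 0.4189.

0.4189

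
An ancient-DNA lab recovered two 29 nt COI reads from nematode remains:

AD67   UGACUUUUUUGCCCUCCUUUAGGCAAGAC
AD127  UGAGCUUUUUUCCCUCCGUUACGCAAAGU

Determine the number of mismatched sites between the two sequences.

The sequences differ at positions 4 (C/G), 5 (U/C), 11 (G/U), 18 (U/G), 22 (G/C), 27 (G/A), 28 (A/G), 29 (C/U).
That gives 8 mismatches out of 29 aligned sites, so the Hamming distance is 8.

8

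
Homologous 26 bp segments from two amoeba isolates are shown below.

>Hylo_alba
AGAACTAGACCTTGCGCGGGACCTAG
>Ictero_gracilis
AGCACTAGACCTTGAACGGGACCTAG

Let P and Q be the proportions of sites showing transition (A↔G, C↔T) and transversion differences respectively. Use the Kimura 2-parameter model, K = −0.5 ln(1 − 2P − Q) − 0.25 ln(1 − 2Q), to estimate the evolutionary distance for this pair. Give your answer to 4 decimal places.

0.1253

The sequences differ at positions 3 (A/C, transversion), 15 (C/A, transversion), 16 (G/A, transition).
Of the 3 differences, 1 transition and 2 transversions over 26 sites: P = 1/26 = 0.038462, Q = 2/26 = 0.076923.
d = −0.5·ln(0.846153) − 0.25·ln(0.846154) = −0.5·(-0.167055) − 0.25·(-0.167054) = 0.1253.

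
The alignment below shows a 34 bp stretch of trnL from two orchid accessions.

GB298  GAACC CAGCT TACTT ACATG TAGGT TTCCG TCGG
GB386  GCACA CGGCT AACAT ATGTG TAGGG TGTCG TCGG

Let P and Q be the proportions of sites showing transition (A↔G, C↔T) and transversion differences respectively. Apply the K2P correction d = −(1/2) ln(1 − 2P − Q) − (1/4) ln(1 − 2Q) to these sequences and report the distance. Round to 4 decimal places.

Mismatches occur at site 2 (A↔C, transversion), site 5 (C↔A, transversion), site 7 (A↔G, transition), site 11 (T↔A, transversion), site 14 (T↔A, transversion), site 17 (C↔T, transition), site 18 (A↔G, transition), site 25 (T↔G, transversion), site 27 (T↔G, transversion), site 28 (C↔T, transition).
Of the 10 differences, 4 transitions and 6 transversions over 34 sites: P = 4/34 = 0.117647, Q = 6/34 = 0.176471.
d = −0.5·ln(0.588235) − 0.25·ln(0.647058) = −0.5·(-0.530629) − 0.25·(-0.435319) = 0.3741.

0.3741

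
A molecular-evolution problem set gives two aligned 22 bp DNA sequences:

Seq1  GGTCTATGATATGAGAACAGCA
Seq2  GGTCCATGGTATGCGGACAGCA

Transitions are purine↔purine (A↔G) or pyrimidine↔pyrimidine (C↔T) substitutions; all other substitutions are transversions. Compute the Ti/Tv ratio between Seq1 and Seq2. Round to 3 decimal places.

Differing sites — 5:T/C (Ti); 9:A/G (Ti); 14:A/C (Tv); 16:A/G (Ti).
Of the 4 differences, 3 transitions and 1 transversion, so Ti/Tv = 3/1 = 3.000.

3.000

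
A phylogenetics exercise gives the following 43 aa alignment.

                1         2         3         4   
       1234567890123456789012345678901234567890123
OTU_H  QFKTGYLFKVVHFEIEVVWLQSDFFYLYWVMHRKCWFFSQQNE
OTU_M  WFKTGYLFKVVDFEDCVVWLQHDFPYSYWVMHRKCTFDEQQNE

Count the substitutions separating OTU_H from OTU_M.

The sequences differ at positions 1 (Q/W), 12 (H/D), 15 (I/D), 16 (E/C), 22 (S/H), 25 (F/P), 27 (L/S), 36 (W/T), 38 (F/D), 39 (S/E).
That gives 10 mismatches out of 43 aligned sites, so the Hamming distance is 10.

10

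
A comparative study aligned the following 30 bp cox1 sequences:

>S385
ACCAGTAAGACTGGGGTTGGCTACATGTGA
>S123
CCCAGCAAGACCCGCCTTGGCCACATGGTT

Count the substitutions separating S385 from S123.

10

Mismatches occur at site 1 (A↔C), site 6 (T↔C), site 12 (T↔C), site 13 (G↔C), site 15 (G↔C), site 16 (G↔C), site 22 (T↔C), site 28 (T↔G), site 29 (G↔T), site 30 (A↔T).
That gives 10 mismatches out of 30 aligned sites, so the Hamming distance is 10.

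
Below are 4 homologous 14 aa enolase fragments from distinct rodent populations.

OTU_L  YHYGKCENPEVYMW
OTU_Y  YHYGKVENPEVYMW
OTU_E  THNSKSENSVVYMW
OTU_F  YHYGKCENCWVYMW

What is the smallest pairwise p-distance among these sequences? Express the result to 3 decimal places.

0.071

Pairwise Hamming distances:
  OTU_L vs OTU_Y: 1
  OTU_L vs OTU_E: 6
  OTU_L vs OTU_F: 2
  OTU_Y vs OTU_E: 6
  OTU_Y vs OTU_F: 3
  OTU_E vs OTU_F: 6
The smallest is 1 mismatch, between OTU_L and OTU_Y; p = 1/14 = 0.071.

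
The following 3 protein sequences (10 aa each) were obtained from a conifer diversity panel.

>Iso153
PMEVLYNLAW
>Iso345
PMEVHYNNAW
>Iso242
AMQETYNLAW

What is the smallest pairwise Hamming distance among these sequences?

2

Pairwise Hamming distances:
  Iso153 vs Iso345: 2
  Iso153 vs Iso242: 4
  Iso345 vs Iso242: 5
The smallest is 2, between Iso153 and Iso345.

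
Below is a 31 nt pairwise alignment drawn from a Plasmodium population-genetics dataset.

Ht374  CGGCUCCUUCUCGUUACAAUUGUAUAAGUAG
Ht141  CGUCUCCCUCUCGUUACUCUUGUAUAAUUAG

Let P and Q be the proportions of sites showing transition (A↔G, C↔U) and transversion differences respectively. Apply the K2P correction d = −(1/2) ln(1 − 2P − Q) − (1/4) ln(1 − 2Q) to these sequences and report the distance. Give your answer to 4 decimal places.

Mismatches occur at site 3 (G/U, transversion), site 8 (U/C, transition), site 18 (A/U, transversion), site 19 (A/C, transversion), site 28 (G/U, transversion).
Of the 5 differences, 1 transition and 4 transversions over 31 sites: P = 1/31 = 0.032258, Q = 4/31 = 0.129032.
d = −0.5·ln(0.806452) − 0.25·ln(0.741936) = −0.5·(-0.215111) − 0.25·(-0.298492) = 0.1822.

0.1822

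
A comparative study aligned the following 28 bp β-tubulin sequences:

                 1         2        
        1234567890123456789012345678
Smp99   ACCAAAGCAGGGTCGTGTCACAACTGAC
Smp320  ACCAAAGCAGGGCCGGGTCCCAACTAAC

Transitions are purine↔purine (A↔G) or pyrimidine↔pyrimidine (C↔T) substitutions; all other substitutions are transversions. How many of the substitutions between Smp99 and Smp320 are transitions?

The sequences differ at positions 13 (T/C, transition), 16 (T/G, transversion), 20 (A/C, transversion), 26 (G/A, transition).
Of the 4 differences, 2 transitions and 2 transversions, so the answer is 2.

2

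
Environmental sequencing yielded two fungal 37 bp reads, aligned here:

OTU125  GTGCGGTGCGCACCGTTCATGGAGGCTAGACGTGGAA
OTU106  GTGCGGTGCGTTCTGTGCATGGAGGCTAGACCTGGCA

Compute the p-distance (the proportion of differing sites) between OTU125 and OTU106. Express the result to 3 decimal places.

0.162

The sequences differ at positions 11 (C/T), 12 (A/T), 14 (C/T), 17 (T/G), 32 (G/C), 36 (A/C).
There are 6 differences over 37 sites, so p = 6/37 = 0.162.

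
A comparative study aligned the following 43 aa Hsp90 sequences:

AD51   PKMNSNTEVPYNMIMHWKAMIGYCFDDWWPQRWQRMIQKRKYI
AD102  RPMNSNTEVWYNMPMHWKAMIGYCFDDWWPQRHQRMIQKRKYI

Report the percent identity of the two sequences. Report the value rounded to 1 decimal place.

88.4%

The sequences differ at positions 1 (P/R), 2 (K/P), 10 (P/W), 14 (I/P), 33 (W/H).
38 of the 43 sites match, so the percent identity is 38/43 × 100 = 88.4%.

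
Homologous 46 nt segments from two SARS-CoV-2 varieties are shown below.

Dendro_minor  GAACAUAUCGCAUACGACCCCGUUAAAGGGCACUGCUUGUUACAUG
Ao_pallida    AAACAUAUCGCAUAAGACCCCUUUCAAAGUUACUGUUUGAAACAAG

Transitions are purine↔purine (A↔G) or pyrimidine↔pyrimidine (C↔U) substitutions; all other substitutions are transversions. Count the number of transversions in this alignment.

Differing sites — 1:G/A (Ti); 15:C/A (Tv); 22:G/U (Tv); 25:A/C (Tv); 28:G/A (Ti); 30:G/U (Tv); 31:C/U (Ti); 36:C/U (Ti); 40:U/A (Tv); 41:U/A (Tv); 45:U/A (Tv).
Of the 11 differences, 4 transitions and 7 transversions, so the answer is 7.

7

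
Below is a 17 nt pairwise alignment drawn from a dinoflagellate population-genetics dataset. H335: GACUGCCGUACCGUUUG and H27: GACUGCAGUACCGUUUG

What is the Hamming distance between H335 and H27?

Differing sites — 7:C/A.
That gives 1 mismatch out of 17 aligned sites, so the Hamming distance is 1.

1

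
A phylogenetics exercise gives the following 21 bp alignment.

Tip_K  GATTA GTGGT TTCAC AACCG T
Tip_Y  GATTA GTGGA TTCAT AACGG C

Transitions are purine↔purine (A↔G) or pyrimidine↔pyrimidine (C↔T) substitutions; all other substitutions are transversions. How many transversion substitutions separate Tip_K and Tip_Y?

Mismatches occur at site 10 (T/A, transversion), site 15 (C/T, transition), site 19 (C/G, transversion), site 21 (T/C, transition).
Of the 4 differences, 2 transitions and 2 transversions, so the answer is 2.

2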